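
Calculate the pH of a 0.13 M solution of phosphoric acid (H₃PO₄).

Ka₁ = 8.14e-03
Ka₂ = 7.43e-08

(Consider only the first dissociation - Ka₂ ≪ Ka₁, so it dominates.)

First dissociation dominates. From Ka₁ = [H⁺][HA⁻]/[H₂A], x² + Ka₁·x − Ka₁·C = 0 with C = 0.13 M and Ka₁ = 8.14e-03. Solving: [H⁺] = (−Ka₁ + √(Ka₁² + 4·Ka₁·C)) / 2 = 2.8714e-02 M. pH = -log(2.8714e-02) = 1.54.

pH = 1.54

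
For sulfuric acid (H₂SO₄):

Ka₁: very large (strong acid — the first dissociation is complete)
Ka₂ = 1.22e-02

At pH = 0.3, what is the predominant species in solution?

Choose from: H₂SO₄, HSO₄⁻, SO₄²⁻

The first dissociation is complete, so H₂SO₄ itself is never the predominant species in water; pKa₂ = -log(1.22e-02) = 1.91. For a polyprotic acid the predominant species crosses at each pKa: below pKa_n the protonated form dominates, above it the deprotonated form does. At pH = 0.3, the predominant species is HSO₄⁻.

HSO₄⁻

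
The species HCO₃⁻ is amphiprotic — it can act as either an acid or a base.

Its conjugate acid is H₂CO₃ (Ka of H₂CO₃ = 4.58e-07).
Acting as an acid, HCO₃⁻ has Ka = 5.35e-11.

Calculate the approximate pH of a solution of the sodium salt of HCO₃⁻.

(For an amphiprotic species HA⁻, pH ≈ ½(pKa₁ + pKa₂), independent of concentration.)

pKa₁ = -log(4.58e-07) = 6.34; pKa₂ = -log(5.35e-11) = 10.27. For an amphiprotic species, pH ≈ ½(pKa₁ + pKa₂) = ½(6.34 + 10.27) = 8.31.

pH = 8.31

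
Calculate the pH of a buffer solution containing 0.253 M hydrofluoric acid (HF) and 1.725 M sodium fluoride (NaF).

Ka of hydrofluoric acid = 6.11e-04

pKa = -log(6.11e-04) = 3.21. pH = pKa + log([A⁻]/[HA]) = 3.21 + log(1.725/0.253)

pH = 4.05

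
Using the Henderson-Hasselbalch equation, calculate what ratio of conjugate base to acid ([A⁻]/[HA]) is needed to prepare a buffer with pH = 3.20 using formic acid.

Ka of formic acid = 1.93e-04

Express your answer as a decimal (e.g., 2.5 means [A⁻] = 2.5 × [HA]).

pKa = -log(1.93e-04) = 3.7144. pH = pKa + log([A⁻]/[HA]), so log([A⁻]/[HA]) = pH − pKa = 3.20 − 3.7144 = -0.5144. [A⁻]/[HA] = 10^(-0.5144) = 0.306

[A⁻]/[HA] = 0.306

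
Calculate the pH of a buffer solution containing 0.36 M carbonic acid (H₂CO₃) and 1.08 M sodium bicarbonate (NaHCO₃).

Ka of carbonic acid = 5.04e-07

pKa = -log(5.04e-07) = 6.30. pH = pKa + log([A⁻]/[HA]) = 6.30 + log(1.08/0.36)

pH = 6.77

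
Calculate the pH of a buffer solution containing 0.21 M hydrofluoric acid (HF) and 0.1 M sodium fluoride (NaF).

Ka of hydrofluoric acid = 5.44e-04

pKa = -log(5.44e-04) = 3.26. pH = pKa + log([A⁻]/[HA]) = 3.26 + log(0.1/0.21)

pH = 2.94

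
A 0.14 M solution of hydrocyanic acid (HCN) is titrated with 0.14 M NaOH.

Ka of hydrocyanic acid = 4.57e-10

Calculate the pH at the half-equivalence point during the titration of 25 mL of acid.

At half-equivalence [HA] = [A⁻], so Henderson-Hasselbalch gives pH = pKa = -log(4.57e-10) = 9.34.

pH = pKa = 9.34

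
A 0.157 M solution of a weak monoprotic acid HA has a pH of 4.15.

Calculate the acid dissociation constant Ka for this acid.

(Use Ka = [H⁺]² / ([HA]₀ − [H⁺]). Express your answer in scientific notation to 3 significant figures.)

[H⁺] = 10^(−pH) = 10^(−4.15) = 7.079e-05 M. For HA ⇌ H⁺ + A⁻, Ka = [H⁺][A⁻]/[HA] = [H⁺]² / ([HA]₀ − [H⁺]) = (7.079e-05)² / (0.157 − 7.079e-05) = 3.19e-08.

K_a = 3.19e-08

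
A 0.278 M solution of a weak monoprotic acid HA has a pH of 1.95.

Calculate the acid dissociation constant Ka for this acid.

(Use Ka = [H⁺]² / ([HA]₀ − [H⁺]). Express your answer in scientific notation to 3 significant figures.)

[H⁺] = 10^(−pH) = 10^(−1.95) = 1.122e-02 M. For HA ⇌ H⁺ + A⁻, Ka = [H⁺][A⁻]/[HA] = [H⁺]² / ([HA]₀ − [H⁺]) = (1.122e-02)² / (0.278 − 1.122e-02) = 4.72e-04.

K_a = 4.72e-04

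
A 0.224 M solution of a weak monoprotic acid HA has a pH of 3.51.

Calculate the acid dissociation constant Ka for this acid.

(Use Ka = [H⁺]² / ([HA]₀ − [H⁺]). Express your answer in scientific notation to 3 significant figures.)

[H⁺] = 10^(−pH) = 10^(−3.51) = 3.090e-04 M. For HA ⇌ H⁺ + A⁻, Ka = [H⁺][A⁻]/[HA] = [H⁺]² / ([HA]₀ − [H⁺]) = (3.090e-04)² / (0.224 − 3.090e-04) = 4.27e-07.

K_a = 4.27e-07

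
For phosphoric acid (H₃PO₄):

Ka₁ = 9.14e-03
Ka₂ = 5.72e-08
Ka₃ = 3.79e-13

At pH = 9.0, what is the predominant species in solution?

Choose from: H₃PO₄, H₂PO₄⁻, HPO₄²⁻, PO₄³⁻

pKa₁ = 2.04, pKa₂ = 7.24, pKa₃ = 12.42. For a polyprotic acid the predominant species crosses at each pKa: below pKa_n the protonated form dominates, above it the deprotonated form does. At pH = 9.0, the predominant species is HPO₄²⁻.

HPO₄²⁻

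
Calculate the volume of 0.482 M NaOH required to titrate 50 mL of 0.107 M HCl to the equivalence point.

At equivalence: moles acid = moles base. moles HCl = 0.107 × 50/1000 = 0.00535 mol. V_base = moles / 0.482 × 1000 = 11.1 mL.

V_{base} = 11.1 mL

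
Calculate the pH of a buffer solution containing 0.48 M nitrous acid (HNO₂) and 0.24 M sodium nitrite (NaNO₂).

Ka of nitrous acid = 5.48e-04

pKa = -log(5.48e-04) = 3.26. pH = pKa + log([A⁻]/[HA]) = 3.26 + log(0.24/0.48)

pH = 2.96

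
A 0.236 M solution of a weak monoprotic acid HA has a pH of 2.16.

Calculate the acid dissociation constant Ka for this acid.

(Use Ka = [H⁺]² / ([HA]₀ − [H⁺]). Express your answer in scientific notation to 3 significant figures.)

[H⁺] = 10^(−pH) = 10^(−2.16) = 6.918e-03 M. For HA ⇌ H⁺ + A⁻, Ka = [H⁺][A⁻]/[HA] = [H⁺]² / ([HA]₀ − [H⁺]) = (6.918e-03)² / (0.236 − 6.918e-03) = 2.09e-04.

K_a = 2.09e-04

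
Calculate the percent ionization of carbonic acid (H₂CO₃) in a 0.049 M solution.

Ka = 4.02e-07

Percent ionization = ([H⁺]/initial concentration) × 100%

Using Ka equilibrium: x² + Ka×x - Ka×C = 0. Solving: [H⁺] = 1.4015e-04. Percent = (1.4015e-04/0.049) × 100

Percent ionization = 0.286%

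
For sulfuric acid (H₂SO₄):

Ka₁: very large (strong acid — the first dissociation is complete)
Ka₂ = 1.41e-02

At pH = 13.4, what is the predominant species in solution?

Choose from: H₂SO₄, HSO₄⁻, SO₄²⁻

The first dissociation is complete, so H₂SO₄ itself is never the predominant species in water; pKa₂ = -log(1.41e-02) = 1.85. For a polyprotic acid the predominant species crosses at each pKa: below pKa_n the protonated form dominates, above it the deprotonated form does. At pH = 13.4, the predominant species is SO₄²⁻.

SO₄²⁻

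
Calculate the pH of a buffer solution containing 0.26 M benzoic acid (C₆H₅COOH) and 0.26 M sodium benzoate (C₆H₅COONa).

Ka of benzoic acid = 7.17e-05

pKa = -log(7.17e-05) = 4.14. pH = pKa + log([A⁻]/[HA]) = 4.14 + log(0.26/0.26)

pH = 4.14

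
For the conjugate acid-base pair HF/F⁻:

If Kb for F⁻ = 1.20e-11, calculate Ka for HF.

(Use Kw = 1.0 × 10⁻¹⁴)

For a conjugate pair Ka × Kb = Kw, so Ka = Kw/Kb = 1.0 × 10⁻¹⁴ / 1.20e-11 = 8.33e-04.

K_a = 8.33e-04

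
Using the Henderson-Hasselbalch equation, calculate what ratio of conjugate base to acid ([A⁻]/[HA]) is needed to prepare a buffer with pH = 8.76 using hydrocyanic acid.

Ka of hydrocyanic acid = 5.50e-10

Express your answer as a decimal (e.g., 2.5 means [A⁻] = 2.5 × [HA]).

pKa = -log(5.50e-10) = 9.2596. pH = pKa + log([A⁻]/[HA]), so log([A⁻]/[HA]) = pH − pKa = 8.76 − 9.2596 = -0.4996. [A⁻]/[HA] = 10^(-0.4996) = 0.316

[A⁻]/[HA] = 0.316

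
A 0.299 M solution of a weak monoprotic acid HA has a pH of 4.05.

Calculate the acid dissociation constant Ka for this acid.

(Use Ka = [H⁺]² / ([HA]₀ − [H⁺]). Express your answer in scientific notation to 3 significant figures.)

[H⁺] = 10^(−pH) = 10^(−4.05) = 8.913e-05 M. For HA ⇌ H⁺ + A⁻, Ka = [H⁺][A⁻]/[HA] = [H⁺]² / ([HA]₀ − [H⁺]) = (8.913e-05)² / (0.299 − 8.913e-05) = 2.66e-08.

K_a = 2.66e-08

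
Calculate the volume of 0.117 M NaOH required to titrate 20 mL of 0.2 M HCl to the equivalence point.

At equivalence: moles acid = moles base. moles HCl = 0.2 × 20/1000 = 0.004 mol. V_base = moles / 0.117 × 1000 = 34.2 mL.

V_{base} = 34.2 mL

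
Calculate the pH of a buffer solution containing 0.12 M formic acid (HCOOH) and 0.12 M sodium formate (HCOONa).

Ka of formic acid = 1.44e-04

pKa = -log(1.44e-04) = 3.84. pH = pKa + log([A⁻]/[HA]) = 3.84 + log(0.12/0.12)

pH = 3.84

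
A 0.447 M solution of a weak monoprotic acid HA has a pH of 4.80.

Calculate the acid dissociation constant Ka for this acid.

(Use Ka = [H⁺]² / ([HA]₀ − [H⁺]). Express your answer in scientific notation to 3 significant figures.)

[H⁺] = 10^(−pH) = 10^(−4.80) = 1.585e-05 M. For HA ⇌ H⁺ + A⁻, Ka = [H⁺][A⁻]/[HA] = [H⁺]² / ([HA]₀ − [H⁺]) = (1.585e-05)² / (0.447 − 1.585e-05) = 5.62e-10.

K_a = 5.62e-10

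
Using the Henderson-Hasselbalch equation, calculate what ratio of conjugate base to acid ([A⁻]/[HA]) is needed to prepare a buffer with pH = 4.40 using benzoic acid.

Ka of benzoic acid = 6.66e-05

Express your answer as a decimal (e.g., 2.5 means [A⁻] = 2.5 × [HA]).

pKa = -log(6.66e-05) = 4.1765. pH = pKa + log([A⁻]/[HA]), so log([A⁻]/[HA]) = pH − pKa = 4.40 − 4.1765 = 0.2235. [A⁻]/[HA] = 10^(0.2235) = 1.67

[A⁻]/[HA] = 1.67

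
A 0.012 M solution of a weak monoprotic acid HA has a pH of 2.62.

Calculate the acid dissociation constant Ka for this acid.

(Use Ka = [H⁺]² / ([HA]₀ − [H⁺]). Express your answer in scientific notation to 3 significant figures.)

[H⁺] = 10^(−pH) = 10^(−2.62) = 2.399e-03 M. For HA ⇌ H⁺ + A⁻, Ka = [H⁺][A⁻]/[HA] = [H⁺]² / ([HA]₀ − [H⁺]) = (2.399e-03)² / (0.012 − 2.399e-03) = 5.99e-04.

K_a = 5.99e-04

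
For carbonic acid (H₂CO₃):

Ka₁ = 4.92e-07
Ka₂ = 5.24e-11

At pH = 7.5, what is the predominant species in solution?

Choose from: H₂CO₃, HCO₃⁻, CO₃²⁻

pKa₁ = 6.31, pKa₂ = 10.28. For a polyprotic acid the predominant species crosses at each pKa: below pKa_n the protonated form dominates, above it the deprotonated form does. At pH = 7.5, the predominant species is HCO₃⁻.

HCO₃⁻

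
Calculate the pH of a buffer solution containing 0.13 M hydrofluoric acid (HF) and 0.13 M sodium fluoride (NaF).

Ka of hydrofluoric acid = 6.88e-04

pKa = -log(6.88e-04) = 3.16. pH = pKa + log([A⁻]/[HA]) = 3.16 + log(0.13/0.13)

pH = 3.16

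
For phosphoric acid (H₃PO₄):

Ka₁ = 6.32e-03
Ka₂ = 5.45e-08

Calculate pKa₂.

pKa₂ = -log(Ka₂) = -log(5.45e-08) = 7.26.

pK_{a2} = 7.26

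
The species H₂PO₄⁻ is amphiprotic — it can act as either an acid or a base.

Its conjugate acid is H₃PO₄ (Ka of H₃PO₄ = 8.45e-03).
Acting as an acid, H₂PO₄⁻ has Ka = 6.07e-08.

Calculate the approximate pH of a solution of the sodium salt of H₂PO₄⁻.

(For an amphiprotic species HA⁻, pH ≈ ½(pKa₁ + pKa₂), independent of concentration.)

pKa₁ = -log(8.45e-03) = 2.07; pKa₂ = -log(6.07e-08) = 7.22. For an amphiprotic species, pH ≈ ½(pKa₁ + pKa₂) = ½(2.07 + 7.22) = 4.64.

pH = 4.64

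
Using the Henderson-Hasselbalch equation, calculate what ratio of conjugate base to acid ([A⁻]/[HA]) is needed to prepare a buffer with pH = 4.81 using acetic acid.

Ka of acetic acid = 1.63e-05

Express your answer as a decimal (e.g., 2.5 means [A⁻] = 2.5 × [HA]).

pKa = -log(1.63e-05) = 4.7878. pH = pKa + log([A⁻]/[HA]), so log([A⁻]/[HA]) = pH − pKa = 4.81 − 4.7878 = 0.0222. [A⁻]/[HA] = 10^(0.0222) = 1.05

[A⁻]/[HA] = 1.05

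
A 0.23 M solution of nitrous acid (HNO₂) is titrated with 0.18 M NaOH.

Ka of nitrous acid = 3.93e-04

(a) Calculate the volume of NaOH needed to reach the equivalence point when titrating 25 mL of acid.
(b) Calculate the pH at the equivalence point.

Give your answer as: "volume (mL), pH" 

moles acid = 0.23 × 25/1000 = 0.00575 mol; V_base = moles/0.18 × 1000 = 31.9 mL. At equivalence only the conjugate base is present: [A⁻] = 0.00575/0.057 = 1.0098e-01 M. Kb = Kw/Ka = 2.54e-11; [OH⁻] = √(Kb × [A⁻]) = 1.6029e-06; pOH = 5.80; pH = 14 - pOH = 8.20.

V = 31.9 mL, pH = 8.20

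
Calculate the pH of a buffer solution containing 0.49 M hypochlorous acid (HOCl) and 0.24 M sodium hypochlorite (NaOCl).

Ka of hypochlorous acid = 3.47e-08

pKa = -log(3.47e-08) = 7.46. pH = pKa + log([A⁻]/[HA]) = 7.46 + log(0.24/0.49)

pH = 7.15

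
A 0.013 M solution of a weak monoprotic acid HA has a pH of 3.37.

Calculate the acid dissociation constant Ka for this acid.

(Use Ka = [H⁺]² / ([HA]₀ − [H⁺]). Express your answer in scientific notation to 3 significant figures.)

[H⁺] = 10^(−pH) = 10^(−3.37) = 4.266e-04 M. For HA ⇌ H⁺ + A⁻, Ka = [H⁺][A⁻]/[HA] = [H⁺]² / ([HA]₀ − [H⁺]) = (4.266e-04)² / (0.013 − 4.266e-04) = 1.45e-05.

K_a = 1.45e-05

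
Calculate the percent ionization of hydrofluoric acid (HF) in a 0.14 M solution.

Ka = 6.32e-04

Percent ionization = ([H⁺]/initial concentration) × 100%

Using Ka equilibrium: x² + Ka×x - Ka×C = 0. Solving: [H⁺] = 9.0957e-03. Percent = (9.0957e-03/0.14) × 100

Percent ionization = 6.5%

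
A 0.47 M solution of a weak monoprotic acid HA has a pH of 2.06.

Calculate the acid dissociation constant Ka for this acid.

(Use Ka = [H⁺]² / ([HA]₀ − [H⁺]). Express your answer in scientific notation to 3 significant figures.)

[H⁺] = 10^(−pH) = 10^(−2.06) = 8.710e-03 M. For HA ⇌ H⁺ + A⁻, Ka = [H⁺][A⁻]/[HA] = [H⁺]² / ([HA]₀ − [H⁺]) = (8.710e-03)² / (0.47 − 8.710e-03) = 1.64e-04.

K_a = 1.64e-04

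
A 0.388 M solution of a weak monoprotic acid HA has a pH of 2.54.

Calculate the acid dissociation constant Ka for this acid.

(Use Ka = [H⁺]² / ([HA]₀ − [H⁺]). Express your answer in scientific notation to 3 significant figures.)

[H⁺] = 10^(−pH) = 10^(−2.54) = 2.884e-03 M. For HA ⇌ H⁺ + A⁻, Ka = [H⁺][A⁻]/[HA] = [H⁺]² / ([HA]₀ − [H⁺]) = (2.884e-03)² / (0.388 − 2.884e-03) = 2.16e-05.

K_a = 2.16e-05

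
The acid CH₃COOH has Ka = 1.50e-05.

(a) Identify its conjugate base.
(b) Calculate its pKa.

(a) The conjugate base is formed by removing one H⁺ from CH₃COOH, giving CH₃COO⁻. (b) pKa = -log(Ka) = -log(1.50e-05) = 4.82.

Conjugate base: CH₃COO⁻; pK_a = 4.82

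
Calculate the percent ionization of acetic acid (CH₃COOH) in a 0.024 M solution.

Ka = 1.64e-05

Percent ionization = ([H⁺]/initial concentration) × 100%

Using Ka equilibrium: x² + Ka×x - Ka×C = 0. Solving: [H⁺] = 6.1923e-04. Percent = (6.1923e-04/0.024) × 100

Percent ionization = 2.58%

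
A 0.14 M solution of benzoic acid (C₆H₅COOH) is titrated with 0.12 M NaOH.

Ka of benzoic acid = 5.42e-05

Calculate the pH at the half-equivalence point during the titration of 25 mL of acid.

At half-equivalence [HA] = [A⁻], so Henderson-Hasselbalch gives pH = pKa = -log(5.42e-05) = 4.27.

pH = pKa = 4.27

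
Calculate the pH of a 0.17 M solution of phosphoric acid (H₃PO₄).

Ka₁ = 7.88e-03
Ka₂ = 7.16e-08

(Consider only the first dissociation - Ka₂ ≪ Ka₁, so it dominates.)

First dissociation dominates. From Ka₁ = [H⁺][HA⁻]/[H₂A], x² + Ka₁·x − Ka₁·C = 0 with C = 0.17 M and Ka₁ = 7.88e-03. Solving: [H⁺] = (−Ka₁ + √(Ka₁² + 4·Ka₁·C)) / 2 = 3.2872e-02 M. pH = -log(3.2872e-02) = 1.48.

pH = 1.48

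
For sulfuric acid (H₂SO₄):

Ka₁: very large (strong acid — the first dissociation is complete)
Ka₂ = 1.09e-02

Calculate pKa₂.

pKa₂ = -log(Ka₂) = -log(1.09e-02) = 1.96.

pK_{a2} = 1.96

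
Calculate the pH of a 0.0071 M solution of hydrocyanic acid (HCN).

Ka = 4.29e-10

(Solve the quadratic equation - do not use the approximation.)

x² + Ka×x - Ka×C = 0. Using quadratic formula: [H⁺] = 1.7450e-06

pH = 5.76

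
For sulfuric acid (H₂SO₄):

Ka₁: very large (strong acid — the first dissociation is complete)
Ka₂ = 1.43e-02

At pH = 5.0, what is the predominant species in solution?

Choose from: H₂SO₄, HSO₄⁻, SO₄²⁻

The first dissociation is complete, so H₂SO₄ itself is never the predominant species in water; pKa₂ = -log(1.43e-02) = 1.84. For a polyprotic acid the predominant species crosses at each pKa: below pKa_n the protonated form dominates, above it the deprotonated form does. At pH = 5.0, the predominant species is SO₄²⁻.

SO₄²⁻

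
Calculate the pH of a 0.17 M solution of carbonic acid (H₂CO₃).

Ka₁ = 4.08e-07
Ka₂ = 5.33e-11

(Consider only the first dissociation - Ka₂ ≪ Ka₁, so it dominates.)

First dissociation dominates. From Ka₁ = [H⁺][HA⁻]/[H₂A], x² + Ka₁·x − Ka₁·C = 0 with C = 0.17 M and Ka₁ = 4.08e-07. Solving: [H⁺] = (−Ka₁ + √(Ka₁² + 4·Ka₁·C)) / 2 = 2.6316e-04 M. pH = -log(2.6316e-04) = 3.58.

pH = 3.58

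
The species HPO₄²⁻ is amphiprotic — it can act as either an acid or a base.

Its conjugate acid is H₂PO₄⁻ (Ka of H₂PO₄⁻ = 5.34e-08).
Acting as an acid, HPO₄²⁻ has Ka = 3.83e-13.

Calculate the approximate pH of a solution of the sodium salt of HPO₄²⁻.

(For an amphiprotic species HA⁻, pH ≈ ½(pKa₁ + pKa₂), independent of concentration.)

pKa₁ = -log(5.34e-08) = 7.27; pKa₂ = -log(3.83e-13) = 12.42. For an amphiprotic species, pH ≈ ½(pKa₁ + pKa₂) = ½(7.27 + 12.42) = 9.84.

pH = 9.84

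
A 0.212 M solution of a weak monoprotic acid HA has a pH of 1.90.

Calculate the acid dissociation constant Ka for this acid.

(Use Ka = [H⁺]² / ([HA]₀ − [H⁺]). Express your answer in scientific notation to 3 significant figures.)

[H⁺] = 10^(−pH) = 10^(−1.90) = 1.259e-02 M. For HA ⇌ H⁺ + A⁻, Ka = [H⁺][A⁻]/[HA] = [H⁺]² / ([HA]₀ − [H⁺]) = (1.259e-02)² / (0.212 − 1.259e-02) = 7.95e-04.

K_a = 7.95e-04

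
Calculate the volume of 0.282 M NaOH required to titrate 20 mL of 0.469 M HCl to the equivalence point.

At equivalence: moles acid = moles base. moles HCl = 0.469 × 20/1000 = 0.00938 mol. V_base = moles / 0.282 × 1000 = 33.3 mL.

V_{base} = 33.3 mL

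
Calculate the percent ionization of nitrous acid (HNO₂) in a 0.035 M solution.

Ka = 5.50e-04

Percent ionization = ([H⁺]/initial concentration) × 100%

Using Ka equilibrium: x² + Ka×x - Ka×C = 0. Solving: [H⁺] = 4.1211e-03. Percent = (4.1211e-03/0.035) × 100

Percent ionization = 11.8%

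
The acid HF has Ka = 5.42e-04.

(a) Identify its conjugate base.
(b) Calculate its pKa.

(a) The conjugate base is formed by removing one H⁺ from HF, giving F⁻. (b) pKa = -log(Ka) = -log(5.42e-04) = 3.27.

Conjugate base: F⁻; pK_a = 3.27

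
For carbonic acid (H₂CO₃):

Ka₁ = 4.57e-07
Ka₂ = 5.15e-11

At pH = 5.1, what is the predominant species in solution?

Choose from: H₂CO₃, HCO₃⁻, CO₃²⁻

pKa₁ = 6.34, pKa₂ = 10.29. For a polyprotic acid the predominant species crosses at each pKa: below pKa_n the protonated form dominates, above it the deprotonated form does. At pH = 5.1, the predominant species is H₂CO₃.

H₂CO₃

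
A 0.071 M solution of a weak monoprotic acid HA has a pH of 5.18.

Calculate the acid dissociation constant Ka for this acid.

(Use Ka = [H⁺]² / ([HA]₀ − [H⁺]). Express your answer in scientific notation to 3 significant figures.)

[H⁺] = 10^(−pH) = 10^(−5.18) = 6.607e-06 M. For HA ⇌ H⁺ + A⁻, Ka = [H⁺][A⁻]/[HA] = [H⁺]² / ([HA]₀ − [H⁺]) = (6.607e-06)² / (0.071 − 6.607e-06) = 6.15e-10.

K_a = 6.15e-10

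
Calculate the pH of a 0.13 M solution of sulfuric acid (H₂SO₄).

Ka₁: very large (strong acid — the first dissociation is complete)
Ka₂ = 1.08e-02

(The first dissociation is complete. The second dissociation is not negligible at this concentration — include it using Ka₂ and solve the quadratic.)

First dissociation is complete: [H⁺]₀ = [HSO₄⁻]₀ = C = 0.13 M. Second dissociation HSO₄⁻ ⇌ H⁺ + SO₄²⁻: let x = [SO₄²⁻]. Ka₂ = (C + x)·x / (C − x) = 1.08e-02 → x² + (C + Ka₂)·x − Ka₂·C = 0 → x² + 0.14080·x − 1.404e-03 = 0. x = (−0.14080 + √(0.14080² + 4 × 1.404e-03)) / 2 = 9.3506e-03 M. [H⁺] = C + x = 0.13 + 9.3506e-03 = 1.3935e-01 M. pH = -log(1.3935e-01) = 0.86.

pH = 0.86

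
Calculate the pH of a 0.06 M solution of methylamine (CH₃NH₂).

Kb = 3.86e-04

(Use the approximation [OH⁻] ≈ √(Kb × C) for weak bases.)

[OH⁻] = √(Kb × C) = √(3.86e-04 × 0.06) = 4.8125e-03. pOH = 2.32, pH = 14 - pOH

pH = 11.68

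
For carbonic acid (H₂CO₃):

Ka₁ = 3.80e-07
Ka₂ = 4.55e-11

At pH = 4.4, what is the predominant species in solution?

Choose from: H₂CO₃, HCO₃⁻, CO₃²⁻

pKa₁ = 6.42, pKa₂ = 10.34. For a polyprotic acid the predominant species crosses at each pKa: below pKa_n the protonated form dominates, above it the deprotonated form does. At pH = 4.4, the predominant species is H₂CO₃.

H₂CO₃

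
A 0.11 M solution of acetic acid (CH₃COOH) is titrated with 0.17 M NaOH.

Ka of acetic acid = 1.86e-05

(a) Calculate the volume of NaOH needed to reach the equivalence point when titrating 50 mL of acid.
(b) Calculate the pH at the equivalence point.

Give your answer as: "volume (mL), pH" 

moles acid = 0.11 × 50/1000 = 0.0055 mol; V_base = moles/0.17 × 1000 = 32.4 mL. At equivalence only the conjugate base is present: [A⁻] = 0.0055/0.082 = 6.6786e-02 M. Kb = Kw/Ka = 5.38e-10; [OH⁻] = √(Kb × [A⁻]) = 5.9922e-06; pOH = 5.22; pH = 14 - pOH = 8.78.

V = 32.4 mL, pH = 8.78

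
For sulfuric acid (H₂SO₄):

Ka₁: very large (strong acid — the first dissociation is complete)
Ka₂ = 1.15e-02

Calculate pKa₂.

pKa₂ = -log(Ka₂) = -log(1.15e-02) = 1.94.

pK_{a2} = 1.94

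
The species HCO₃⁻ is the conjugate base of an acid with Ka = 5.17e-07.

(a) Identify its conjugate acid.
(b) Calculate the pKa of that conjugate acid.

(a) The conjugate acid is formed by adding one H⁺ to HCO₃⁻, giving H₂CO₃. (b) pKa = -log(Ka) = -log(5.17e-07) = 6.29.

Conjugate acid: H₂CO₃; pK_a = 6.29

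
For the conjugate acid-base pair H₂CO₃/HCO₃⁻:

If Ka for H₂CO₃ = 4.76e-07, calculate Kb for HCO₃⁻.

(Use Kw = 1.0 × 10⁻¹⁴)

For a conjugate pair Ka × Kb = Kw, so Kb = Kw/Ka = 1.0 × 10⁻¹⁴ / 4.76e-07 = 2.10e-08.

K_b = 2.10e-08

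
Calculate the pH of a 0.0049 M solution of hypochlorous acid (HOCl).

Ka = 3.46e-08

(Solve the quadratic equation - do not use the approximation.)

x² + Ka×x - Ka×C = 0. Using quadratic formula: [H⁺] = 1.3003e-05

pH = 4.89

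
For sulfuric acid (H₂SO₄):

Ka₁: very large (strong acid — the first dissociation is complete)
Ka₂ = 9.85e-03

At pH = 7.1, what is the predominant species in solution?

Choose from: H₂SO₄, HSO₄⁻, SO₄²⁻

The first dissociation is complete, so H₂SO₄ itself is never the predominant species in water; pKa₂ = -log(9.85e-03) = 2.01. For a polyprotic acid the predominant species crosses at each pKa: below pKa_n the protonated form dominates, above it the deprotonated form does. At pH = 7.1, the predominant species is SO₄²⁻.

SO₄²⁻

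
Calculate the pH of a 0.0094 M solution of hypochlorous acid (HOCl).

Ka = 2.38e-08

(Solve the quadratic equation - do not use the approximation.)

x² + Ka×x - Ka×C = 0. Using quadratic formula: [H⁺] = 1.4945e-05

pH = 4.83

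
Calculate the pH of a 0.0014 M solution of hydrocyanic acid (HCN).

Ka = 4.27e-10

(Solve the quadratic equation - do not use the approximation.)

x² + Ka×x - Ka×C = 0. Using quadratic formula: [H⁺] = 7.7296e-07

pH = 6.11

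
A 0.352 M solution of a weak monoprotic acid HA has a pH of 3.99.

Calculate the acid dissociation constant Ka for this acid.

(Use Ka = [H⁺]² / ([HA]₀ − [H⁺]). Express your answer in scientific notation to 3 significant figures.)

[H⁺] = 10^(−pH) = 10^(−3.99) = 1.023e-04 M. For HA ⇌ H⁺ + A⁻, Ka = [H⁺][A⁻]/[HA] = [H⁺]² / ([HA]₀ − [H⁺]) = (1.023e-04)² / (0.352 − 1.023e-04) = 2.98e-08.

K_a = 2.98e-08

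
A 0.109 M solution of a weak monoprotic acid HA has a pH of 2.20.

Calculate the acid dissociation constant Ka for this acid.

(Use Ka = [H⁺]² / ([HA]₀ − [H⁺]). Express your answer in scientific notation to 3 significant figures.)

[H⁺] = 10^(−pH) = 10^(−2.20) = 6.310e-03 M. For HA ⇌ H⁺ + A⁻, Ka = [H⁺][A⁻]/[HA] = [H⁺]² / ([HA]₀ − [H⁺]) = (6.310e-03)² / (0.109 − 6.310e-03) = 3.88e-04.

K_a = 3.88e-04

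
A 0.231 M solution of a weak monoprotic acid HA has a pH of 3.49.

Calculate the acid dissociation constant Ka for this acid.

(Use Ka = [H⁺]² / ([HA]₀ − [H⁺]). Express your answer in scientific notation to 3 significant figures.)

[H⁺] = 10^(−pH) = 10^(−3.49) = 3.236e-04 M. For HA ⇌ H⁺ + A⁻, Ka = [H⁺][A⁻]/[HA] = [H⁺]² / ([HA]₀ − [H⁺]) = (3.236e-04)² / (0.231 − 3.236e-04) = 4.54e-07.

K_a = 4.54e-07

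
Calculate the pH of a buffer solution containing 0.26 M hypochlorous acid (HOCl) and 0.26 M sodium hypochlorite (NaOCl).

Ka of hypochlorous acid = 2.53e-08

pKa = -log(2.53e-08) = 7.60. pH = pKa + log([A⁻]/[HA]) = 7.60 + log(0.26/0.26)

pH = 7.60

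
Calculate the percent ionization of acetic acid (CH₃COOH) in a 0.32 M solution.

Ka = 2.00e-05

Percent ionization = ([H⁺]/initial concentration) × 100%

Using Ka equilibrium: x² + Ka×x - Ka×C = 0. Solving: [H⁺] = 2.5198e-03. Percent = (2.5198e-03/0.32) × 100

Percent ionization = 0.787%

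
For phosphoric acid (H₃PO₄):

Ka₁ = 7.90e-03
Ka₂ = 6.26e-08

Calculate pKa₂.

pKa₂ = -log(Ka₂) = -log(6.26e-08) = 7.20.

pK_{a2} = 7.20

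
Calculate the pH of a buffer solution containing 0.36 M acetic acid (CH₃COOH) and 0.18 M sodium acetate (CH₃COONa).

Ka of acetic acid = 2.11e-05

pKa = -log(2.11e-05) = 4.68. pH = pKa + log([A⁻]/[HA]) = 4.68 + log(0.18/0.36)

pH = 4.37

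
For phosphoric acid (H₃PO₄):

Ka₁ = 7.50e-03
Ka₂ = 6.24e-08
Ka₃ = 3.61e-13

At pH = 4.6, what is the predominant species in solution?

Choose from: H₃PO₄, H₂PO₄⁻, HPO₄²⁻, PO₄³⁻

pKa₁ = 2.12, pKa₂ = 7.20, pKa₃ = 12.44. For a polyprotic acid the predominant species crosses at each pKa: below pKa_n the protonated form dominates, above it the deprotonated form does. At pH = 4.6, the predominant species is H₂PO₄⁻.

H₂PO₄⁻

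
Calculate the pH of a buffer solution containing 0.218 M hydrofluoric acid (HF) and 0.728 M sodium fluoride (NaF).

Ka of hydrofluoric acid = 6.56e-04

pKa = -log(6.56e-04) = 3.18. pH = pKa + log([A⁻]/[HA]) = 3.18 + log(0.728/0.218)

pH = 3.71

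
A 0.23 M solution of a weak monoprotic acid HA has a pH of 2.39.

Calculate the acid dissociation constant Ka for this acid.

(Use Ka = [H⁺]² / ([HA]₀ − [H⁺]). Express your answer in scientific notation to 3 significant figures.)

[H⁺] = 10^(−pH) = 10^(−2.39) = 4.074e-03 M. For HA ⇌ H⁺ + A⁻, Ka = [H⁺][A⁻]/[HA] = [H⁺]² / ([HA]₀ − [H⁺]) = (4.074e-03)² / (0.23 − 4.074e-03) = 7.35e-05.

K_a = 7.35e-05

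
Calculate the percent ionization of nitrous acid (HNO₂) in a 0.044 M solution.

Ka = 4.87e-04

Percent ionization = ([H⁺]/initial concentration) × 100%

Using Ka equilibrium: x² + Ka×x - Ka×C = 0. Solving: [H⁺] = 4.3919e-03. Percent = (4.3919e-03/0.044) × 100

Percent ionization = 9.98%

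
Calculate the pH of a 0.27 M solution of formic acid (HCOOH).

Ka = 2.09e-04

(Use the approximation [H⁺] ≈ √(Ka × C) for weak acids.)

[H⁺] = √(Ka × C) = √(2.09e-04 × 0.27) = 7.5120e-03. pH = -log(7.5120e-03)

pH = 2.12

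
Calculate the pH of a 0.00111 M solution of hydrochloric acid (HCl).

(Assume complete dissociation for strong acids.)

[H⁺] = 0.00111 M for strong acid. pH = -log[H⁺] = -log(0.00111)

pH = 2.95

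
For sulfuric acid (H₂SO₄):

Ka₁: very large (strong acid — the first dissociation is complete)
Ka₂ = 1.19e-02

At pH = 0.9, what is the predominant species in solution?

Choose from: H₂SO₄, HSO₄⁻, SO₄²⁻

The first dissociation is complete, so H₂SO₄ itself is never the predominant species in water; pKa₂ = -log(1.19e-02) = 1.92. For a polyprotic acid the predominant species crosses at each pKa: below pKa_n the protonated form dominates, above it the deprotonated form does. At pH = 0.9, the predominant species is HSO₄⁻.

HSO₄⁻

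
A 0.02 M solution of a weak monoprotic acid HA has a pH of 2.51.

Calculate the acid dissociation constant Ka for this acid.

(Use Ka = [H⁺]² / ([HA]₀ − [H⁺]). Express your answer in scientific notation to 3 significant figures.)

[H⁺] = 10^(−pH) = 10^(−2.51) = 3.090e-03 M. For HA ⇌ H⁺ + A⁻, Ka = [H⁺][A⁻]/[HA] = [H⁺]² / ([HA]₀ − [H⁺]) = (3.090e-03)² / (0.02 − 3.090e-03) = 5.65e-04.

K_a = 5.65e-04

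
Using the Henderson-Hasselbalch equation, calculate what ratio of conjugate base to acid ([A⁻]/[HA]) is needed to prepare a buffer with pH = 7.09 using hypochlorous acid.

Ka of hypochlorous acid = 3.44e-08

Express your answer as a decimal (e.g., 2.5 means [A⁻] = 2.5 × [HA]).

pKa = -log(3.44e-08) = 7.4634. pH = pKa + log([A⁻]/[HA]), so log([A⁻]/[HA]) = pH − pKa = 7.09 − 7.4634 = -0.3734. [A⁻]/[HA] = 10^(-0.3734) = 0.423

[A⁻]/[HA] = 0.423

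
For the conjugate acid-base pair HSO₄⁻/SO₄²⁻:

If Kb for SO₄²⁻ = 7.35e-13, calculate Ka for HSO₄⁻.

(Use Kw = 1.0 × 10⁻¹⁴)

For a conjugate pair Ka × Kb = Kw, so Ka = Kw/Kb = 1.0 × 10⁻¹⁴ / 7.35e-13 = 1.36e-02.

K_a = 1.36e-02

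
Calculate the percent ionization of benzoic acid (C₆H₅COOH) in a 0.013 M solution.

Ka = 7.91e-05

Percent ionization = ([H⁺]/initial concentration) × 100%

Using Ka equilibrium: x² + Ka×x - Ka×C = 0. Solving: [H⁺] = 9.7527e-04. Percent = (9.7527e-04/0.013) × 100

Percent ionization = 7.5%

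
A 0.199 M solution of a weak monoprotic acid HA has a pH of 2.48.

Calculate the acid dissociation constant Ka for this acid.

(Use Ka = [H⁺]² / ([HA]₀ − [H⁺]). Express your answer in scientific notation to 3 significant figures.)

[H⁺] = 10^(−pH) = 10^(−2.48) = 3.311e-03 M. For HA ⇌ H⁺ + A⁻, Ka = [H⁺][A⁻]/[HA] = [H⁺]² / ([HA]₀ − [H⁺]) = (3.311e-03)² / (0.199 − 3.311e-03) = 5.60e-05.

K_a = 5.60e-05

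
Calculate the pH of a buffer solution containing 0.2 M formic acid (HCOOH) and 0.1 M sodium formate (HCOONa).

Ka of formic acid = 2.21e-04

pKa = -log(2.21e-04) = 3.66. pH = pKa + log([A⁻]/[HA]) = 3.66 + log(0.1/0.2)

pH = 3.35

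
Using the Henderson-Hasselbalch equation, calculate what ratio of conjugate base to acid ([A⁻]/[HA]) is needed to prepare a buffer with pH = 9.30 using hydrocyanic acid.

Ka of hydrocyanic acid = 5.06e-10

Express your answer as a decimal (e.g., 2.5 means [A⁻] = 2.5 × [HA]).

pKa = -log(5.06e-10) = 9.2958. pH = pKa + log([A⁻]/[HA]), so log([A⁻]/[HA]) = pH − pKa = 9.30 − 9.2958 = 0.0042. [A⁻]/[HA] = 10^(0.0042) = 1.01

[A⁻]/[HA] = 1.01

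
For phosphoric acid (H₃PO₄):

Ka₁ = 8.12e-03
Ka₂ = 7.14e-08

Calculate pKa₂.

pKa₂ = -log(Ka₂) = -log(7.14e-08) = 7.15.

pK_{a2} = 7.15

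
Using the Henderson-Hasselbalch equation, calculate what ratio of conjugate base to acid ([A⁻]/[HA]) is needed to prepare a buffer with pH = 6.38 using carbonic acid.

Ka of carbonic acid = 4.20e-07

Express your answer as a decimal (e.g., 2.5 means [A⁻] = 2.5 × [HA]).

pKa = -log(4.20e-07) = 6.3768. pH = pKa + log([A⁻]/[HA]), so log([A⁻]/[HA]) = pH − pKa = 6.38 − 6.3768 = 0.0032. [A⁻]/[HA] = 10^(0.0032) = 1.01

[A⁻]/[HA] = 1.01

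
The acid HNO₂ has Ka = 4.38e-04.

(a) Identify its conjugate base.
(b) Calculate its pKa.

(a) The conjugate base is formed by removing one H⁺ from HNO₂, giving NO₂⁻. (b) pKa = -log(Ka) = -log(4.38e-04) = 3.36.

Conjugate base: NO₂⁻; pK_a = 3.36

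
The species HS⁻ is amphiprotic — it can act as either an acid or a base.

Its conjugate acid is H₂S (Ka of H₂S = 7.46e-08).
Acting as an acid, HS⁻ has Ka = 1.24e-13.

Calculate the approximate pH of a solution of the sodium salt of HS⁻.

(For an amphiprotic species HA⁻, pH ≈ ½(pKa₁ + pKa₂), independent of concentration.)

pKa₁ = -log(7.46e-08) = 7.13; pKa₂ = -log(1.24e-13) = 12.91. For an amphiprotic species, pH ≈ ½(pKa₁ + pKa₂) = ½(7.13 + 12.91) = 10.02.

pH = 10.02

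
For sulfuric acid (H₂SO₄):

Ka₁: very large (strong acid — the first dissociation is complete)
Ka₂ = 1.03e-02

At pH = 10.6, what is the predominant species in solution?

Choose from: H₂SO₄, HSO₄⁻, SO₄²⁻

The first dissociation is complete, so H₂SO₄ itself is never the predominant species in water; pKa₂ = -log(1.03e-02) = 1.99. For a polyprotic acid the predominant species crosses at each pKa: below pKa_n the protonated form dominates, above it the deprotonated form does. At pH = 10.6, the predominant species is SO₄²⁻.

SO₄²⁻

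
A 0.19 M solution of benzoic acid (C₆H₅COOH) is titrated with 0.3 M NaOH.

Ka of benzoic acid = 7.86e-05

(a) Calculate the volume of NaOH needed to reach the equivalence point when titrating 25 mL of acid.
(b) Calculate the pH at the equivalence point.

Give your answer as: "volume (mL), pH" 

moles acid = 0.19 × 25/1000 = 0.00475 mol; V_base = moles/0.3 × 1000 = 15.8 mL. At equivalence only the conjugate base is present: [A⁻] = 0.00475/0.041 = 1.1633e-01 M. Kb = Kw/Ka = 1.27e-10; [OH⁻] = √(Kb × [A⁻]) = 3.8471e-06; pOH = 5.41; pH = 14 - pOH = 8.59.

V = 15.8 mL, pH = 8.59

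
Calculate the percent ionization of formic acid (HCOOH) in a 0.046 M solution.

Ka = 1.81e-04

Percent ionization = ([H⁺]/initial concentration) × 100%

Using Ka equilibrium: x² + Ka×x - Ka×C = 0. Solving: [H⁺] = 2.7964e-03. Percent = (2.7964e-03/0.046) × 100

Percent ionization = 6.08%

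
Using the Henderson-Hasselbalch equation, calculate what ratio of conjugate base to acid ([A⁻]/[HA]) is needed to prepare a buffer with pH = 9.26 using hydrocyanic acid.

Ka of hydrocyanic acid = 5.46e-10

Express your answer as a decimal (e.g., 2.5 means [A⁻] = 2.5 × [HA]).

pKa = -log(5.46e-10) = 9.2628. pH = pKa + log([A⁻]/[HA]), so log([A⁻]/[HA]) = pH − pKa = 9.26 − 9.2628 = -0.0028. [A⁻]/[HA] = 10^(-0.0028) = 0.994

[A⁻]/[HA] = 0.994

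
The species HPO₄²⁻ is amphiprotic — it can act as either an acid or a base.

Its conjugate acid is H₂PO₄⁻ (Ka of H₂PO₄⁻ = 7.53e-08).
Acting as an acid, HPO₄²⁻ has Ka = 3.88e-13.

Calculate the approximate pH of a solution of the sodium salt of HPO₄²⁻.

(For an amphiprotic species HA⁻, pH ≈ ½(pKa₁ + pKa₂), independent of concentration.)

pKa₁ = -log(7.53e-08) = 7.12; pKa₂ = -log(3.88e-13) = 12.41. For an amphiprotic species, pH ≈ ½(pKa₁ + pKa₂) = ½(7.12 + 12.41) = 9.77.

pH = 9.77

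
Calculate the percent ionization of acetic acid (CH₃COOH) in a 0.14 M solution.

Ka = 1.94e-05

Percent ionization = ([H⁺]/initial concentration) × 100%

Using Ka equilibrium: x² + Ka×x - Ka×C = 0. Solving: [H⁺] = 1.6384e-03. Percent = (1.6384e-03/0.14) × 100

Percent ionization = 1.17%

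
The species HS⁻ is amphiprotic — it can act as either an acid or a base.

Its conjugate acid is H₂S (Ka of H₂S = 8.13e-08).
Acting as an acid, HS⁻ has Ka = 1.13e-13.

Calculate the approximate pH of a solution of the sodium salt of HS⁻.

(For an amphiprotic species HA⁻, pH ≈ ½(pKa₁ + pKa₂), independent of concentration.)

pKa₁ = -log(8.13e-08) = 7.09; pKa₂ = -log(1.13e-13) = 12.95. For an amphiprotic species, pH ≈ ½(pKa₁ + pKa₂) = ½(7.09 + 12.95) = 10.02.

pH = 10.02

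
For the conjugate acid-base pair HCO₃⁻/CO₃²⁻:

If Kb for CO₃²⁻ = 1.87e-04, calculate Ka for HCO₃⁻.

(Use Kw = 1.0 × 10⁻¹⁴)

For a conjugate pair Ka × Kb = Kw, so Ka = Kw/Kb = 1.0 × 10⁻¹⁴ / 1.87e-04 = 5.35e-11.

K_a = 5.35e-11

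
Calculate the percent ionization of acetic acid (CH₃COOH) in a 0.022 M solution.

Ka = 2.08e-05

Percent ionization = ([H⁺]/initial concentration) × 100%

Using Ka equilibrium: x² + Ka×x - Ka×C = 0. Solving: [H⁺] = 6.6614e-04. Percent = (6.6614e-04/0.022) × 100

Percent ionization = 3.03%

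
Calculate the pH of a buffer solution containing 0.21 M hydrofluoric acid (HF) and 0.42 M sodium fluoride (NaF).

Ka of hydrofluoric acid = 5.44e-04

pKa = -log(5.44e-04) = 3.26. pH = pKa + log([A⁻]/[HA]) = 3.26 + log(0.42/0.21)

pH = 3.57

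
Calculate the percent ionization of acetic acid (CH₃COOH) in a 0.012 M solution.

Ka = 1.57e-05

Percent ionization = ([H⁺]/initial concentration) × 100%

Using Ka equilibrium: x² + Ka×x - Ka×C = 0. Solving: [H⁺] = 4.2627e-04. Percent = (4.2627e-04/0.012) × 100

Percent ionization = 3.55%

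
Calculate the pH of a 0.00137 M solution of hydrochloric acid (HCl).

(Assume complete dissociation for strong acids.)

[H⁺] = 0.00137 M for strong acid. pH = -log[H⁺] = -log(0.00137)

pH = 2.86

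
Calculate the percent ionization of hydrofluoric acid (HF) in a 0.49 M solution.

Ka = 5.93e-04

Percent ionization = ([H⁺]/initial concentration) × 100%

Using Ka equilibrium: x² + Ka×x - Ka×C = 0. Solving: [H⁺] = 1.6752e-02. Percent = (1.6752e-02/0.49) × 100

Percent ionization = 3.42%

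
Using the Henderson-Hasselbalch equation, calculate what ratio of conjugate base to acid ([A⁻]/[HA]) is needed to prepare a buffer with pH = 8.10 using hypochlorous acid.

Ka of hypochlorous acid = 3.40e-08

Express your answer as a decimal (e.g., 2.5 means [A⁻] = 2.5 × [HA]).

pKa = -log(3.40e-08) = 7.4685. pH = pKa + log([A⁻]/[HA]), so log([A⁻]/[HA]) = pH − pKa = 8.10 − 7.4685 = 0.6315. [A⁻]/[HA] = 10^(0.6315) = 4.28

[A⁻]/[HA] = 4.28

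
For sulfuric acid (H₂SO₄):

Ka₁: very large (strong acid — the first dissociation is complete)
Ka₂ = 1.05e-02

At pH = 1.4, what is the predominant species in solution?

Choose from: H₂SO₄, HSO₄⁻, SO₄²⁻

The first dissociation is complete, so H₂SO₄ itself is never the predominant species in water; pKa₂ = -log(1.05e-02) = 1.98. For a polyprotic acid the predominant species crosses at each pKa: below pKa_n the protonated form dominates, above it the deprotonated form does. At pH = 1.4, the predominant species is HSO₄⁻.

HSO₄⁻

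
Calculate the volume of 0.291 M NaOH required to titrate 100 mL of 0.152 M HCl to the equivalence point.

At equivalence: moles acid = moles base. moles HCl = 0.152 × 100/1000 = 0.0152 mol. V_base = moles / 0.291 × 1000 = 52.2 mL.

V_{base} = 52.2 mL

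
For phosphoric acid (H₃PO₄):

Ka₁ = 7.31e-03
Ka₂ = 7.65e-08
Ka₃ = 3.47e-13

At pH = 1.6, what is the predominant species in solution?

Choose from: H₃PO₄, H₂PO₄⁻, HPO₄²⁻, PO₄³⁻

pKa₁ = 2.14, pKa₂ = 7.12, pKa₃ = 12.46. For a polyprotic acid the predominant species crosses at each pKa: below pKa_n the protonated form dominates, above it the deprotonated form does. At pH = 1.6, the predominant species is H₃PO₄.

H₃PO₄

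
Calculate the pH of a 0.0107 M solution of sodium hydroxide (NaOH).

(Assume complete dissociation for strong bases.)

[OH⁻] = 0.0107 M for strong base. pOH = -log[OH⁻] = 1.97, pH = 14 - pOH

pH = 12.03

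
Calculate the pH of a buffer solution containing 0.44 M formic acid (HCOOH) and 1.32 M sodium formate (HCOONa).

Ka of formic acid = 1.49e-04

pKa = -log(1.49e-04) = 3.83. pH = pKa + log([A⁻]/[HA]) = 3.83 + log(1.32/0.44)

pH = 4.30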